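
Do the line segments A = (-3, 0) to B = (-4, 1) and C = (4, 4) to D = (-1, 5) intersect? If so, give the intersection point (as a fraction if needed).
No (intersection of containing lines falls outside at least one segment)

Parametrize and solve: t = 27/4, s = 11/4. At least one of these is outside [0, 1], so the segments do not intersect.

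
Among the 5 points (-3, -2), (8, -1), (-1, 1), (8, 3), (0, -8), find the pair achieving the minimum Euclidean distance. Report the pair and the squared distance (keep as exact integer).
Pair = ((-3, -2), (-1, 1)); squared distance = 13

Compute all C(5, 2) = 10 pairwise squared distances (x_i − x_j)² + (y_i − y_j)². The minimum is 13, attained by the pair ((-3, -2), (-1, 1)).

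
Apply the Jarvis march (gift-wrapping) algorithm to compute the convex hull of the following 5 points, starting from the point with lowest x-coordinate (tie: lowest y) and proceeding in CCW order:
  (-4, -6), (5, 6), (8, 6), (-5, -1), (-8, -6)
Hull (CCW) = [(-8, -6), (-4, -6), (8, 6), (5, 6), (-5, -1)]

Jarvis march: at each step, from the current hull vertex p, select the next vertex q as the point such that every other point lies strictly to the left of (or on) the directed line p → q. (Equivalently: for every other point r, the cross product (q − p) × (r − p) ≥ 0.)
Starting point (lowest x, tie lowest y): (-8, -6). Wrap until returning to start. Resulting hull: (-8, -6), (-4, -6), (8, 6), (5, 6), (-5, -1).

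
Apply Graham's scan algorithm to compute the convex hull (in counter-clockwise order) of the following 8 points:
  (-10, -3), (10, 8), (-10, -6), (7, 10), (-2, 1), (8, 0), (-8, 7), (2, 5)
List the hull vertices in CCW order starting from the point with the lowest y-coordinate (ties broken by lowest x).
Hull (CCW) = [(-10, -6), (8, 0), (10, 8), (7, 10), (-8, 7), (-10, -3)]

Graham scan procedure:
  1. Find the pivot p₀ = point with lowest y (tie → lowest x): (-10, -6).
  2. Sort the remaining points by polar angle around p₀.
  3. Walk through sorted points, maintaining a stack; pop the top while the last three entries make a non-left turn (cross product ≤ 0).
  4. Final stack is the convex hull in CCW order: (-10, -6), (8, 0), (10, 8), (7, 10), (-8, 7), (-10, -3).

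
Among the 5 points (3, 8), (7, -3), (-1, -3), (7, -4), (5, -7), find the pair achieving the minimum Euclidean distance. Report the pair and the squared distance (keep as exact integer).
Pair = ((7, -3), (7, -4)); squared distance = 1

Compute all C(5, 2) = 10 pairwise squared distances (x_i − x_j)² + (y_i − y_j)². The minimum is 1, attained by the pair ((7, -3), (7, -4)).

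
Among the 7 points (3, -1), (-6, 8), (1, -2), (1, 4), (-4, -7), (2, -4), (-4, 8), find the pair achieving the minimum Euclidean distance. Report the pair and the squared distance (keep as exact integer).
Pair = ((-6, 8), (-4, 8)); squared distance = 4

Compute all C(7, 2) = 21 pairwise squared distances (x_i − x_j)² + (y_i − y_j)². The minimum is 4, attained by the pair ((-6, 8), (-4, 8)).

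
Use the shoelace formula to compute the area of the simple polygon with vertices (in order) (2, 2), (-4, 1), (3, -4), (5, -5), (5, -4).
Area = 51/2

Shoelace formula: Area = (1/2) |Σ_i (x_i · y_{i+1} − x_{i+1} · y_i)| (indices mod n). Compute each cross term:
  (2)(1) − (-4)(2) = 10
  (-4)(-4) − (3)(1) = 13
  (3)(-5) − (5)(-4) = 5
  (5)(-4) − (5)(-5) = 5
  (5)(2) − (2)(-4) = 18
Sum = 51, so (signed) Area = 51/2 = 51/2, |Area| = 51/2.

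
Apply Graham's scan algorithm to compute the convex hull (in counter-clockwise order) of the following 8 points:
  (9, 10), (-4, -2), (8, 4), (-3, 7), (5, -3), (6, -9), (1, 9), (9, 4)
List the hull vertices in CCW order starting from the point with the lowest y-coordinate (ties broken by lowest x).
Hull (CCW) = [(6, -9), (9, 4), (9, 10), (1, 9), (-3, 7), (-4, -2)]

Graham scan procedure:
  1. Find the pivot p₀ = point with lowest y (tie → lowest x): (6, -9).
  2. Sort the remaining points by polar angle around p₀.
  3. Walk through sorted points, maintaining a stack; pop the top while the last three entries make a non-left turn (cross product ≤ 0).
  4. Final stack is the convex hull in CCW order: (6, -9), (9, 4), (9, 10), (1, 9), (-3, 7), (-4, -2).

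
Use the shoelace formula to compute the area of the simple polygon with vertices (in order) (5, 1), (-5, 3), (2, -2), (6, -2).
Area = 24

Shoelace formula: Area = (1/2) |Σ_i (x_i · y_{i+1} − x_{i+1} · y_i)| (indices mod n). Compute each cross term:
  (5)(3) − (-5)(1) = 20
  (-5)(-2) − (2)(3) = 4
  (2)(-2) − (6)(-2) = 8
  (6)(1) − (5)(-2) = 16
Sum = 48, so (signed) Area = 48/2 = 24, |Area| = 24.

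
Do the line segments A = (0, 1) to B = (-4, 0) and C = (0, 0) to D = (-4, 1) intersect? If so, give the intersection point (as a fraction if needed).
Yes; intersection at (-2, 1/2) (t = 1/2 on AB, s = 1/2 on CD)

Parametrize AB as A + t(B − A) = (0 + -4 t, 1 + -1 t) and CD as C + s(D − C) = (0 + -4 s, 0 + 1 s). Solve the linear system for (t, s). Determinant = 8 ≠ 0, so a unique intersection of the containing lines exists. Solution: t = 1/2, s = 1/2 — both in [0, 1], so the segments cross. Intersection point: (-2, 1/2).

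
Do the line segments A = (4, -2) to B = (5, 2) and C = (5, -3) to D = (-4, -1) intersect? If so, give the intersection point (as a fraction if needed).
No (intersection of containing lines falls outside at least one segment)

Parametrize and solve: t = -7/38, s = 5/38. At least one of these is outside [0, 1], so the segments do not intersect.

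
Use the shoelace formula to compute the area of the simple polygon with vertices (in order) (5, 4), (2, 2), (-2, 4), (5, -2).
Area = 14

Shoelace formula: Area = (1/2) |Σ_i (x_i · y_{i+1} − x_{i+1} · y_i)| (indices mod n). Compute each cross term:
  (5)(2) − (2)(4) = 2
  (2)(4) − (-2)(2) = 12
  (-2)(-2) − (5)(4) = -16
  (5)(4) − (5)(-2) = 30
Sum = 28, so (signed) Area = 28/2 = 14, |Area| = 14.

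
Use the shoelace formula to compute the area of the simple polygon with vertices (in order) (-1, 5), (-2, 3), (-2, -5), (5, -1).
Area = 37

Shoelace formula: Area = (1/2) |Σ_i (x_i · y_{i+1} − x_{i+1} · y_i)| (indices mod n). Compute each cross term:
  (-1)(3) − (-2)(5) = 7
  (-2)(-5) − (-2)(3) = 16
  (-2)(-1) − (5)(-5) = 27
  (5)(5) − (-1)(-1) = 24
Sum = 74, so (signed) Area = 74/2 = 37, |Area| = 37.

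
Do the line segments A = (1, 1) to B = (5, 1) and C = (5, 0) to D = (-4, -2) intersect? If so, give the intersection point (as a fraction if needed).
No (intersection of containing lines falls outside at least one segment)

Parametrize and solve: t = 17/8, s = -1/2. At least one of these is outside [0, 1], so the segments do not intersect.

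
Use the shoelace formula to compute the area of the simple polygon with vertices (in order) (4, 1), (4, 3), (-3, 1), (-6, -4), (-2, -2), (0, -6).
Area = 79/2

Shoelace formula: Area = (1/2) |Σ_i (x_i · y_{i+1} − x_{i+1} · y_i)| (indices mod n). Compute each cross term:
  (4)(3) − (4)(1) = 8
  (4)(1) − (-3)(3) = 13
  (-3)(-4) − (-6)(1) = 18
  (-6)(-2) − (-2)(-4) = 4
  (-2)(-6) − (0)(-2) = 12
  (0)(1) − (4)(-6) = 24
Sum = 79, so (signed) Area = 79/2 = 79/2, |Area| = 79/2.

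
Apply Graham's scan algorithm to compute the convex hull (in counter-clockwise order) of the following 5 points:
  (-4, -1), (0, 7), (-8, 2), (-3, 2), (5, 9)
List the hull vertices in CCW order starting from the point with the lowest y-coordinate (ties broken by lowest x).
Hull (CCW) = [(-4, -1), (5, 9), (0, 7), (-8, 2)]

Graham scan procedure:
  1. Find the pivot p₀ = point with lowest y (tie → lowest x): (-4, -1).
  2. Sort the remaining points by polar angle around p₀.
  3. Walk through sorted points, maintaining a stack; pop the top while the last three entries make a non-left turn (cross product ≤ 0).
  4. Final stack is the convex hull in CCW order: (-4, -1), (5, 9), (0, 7), (-8, 2).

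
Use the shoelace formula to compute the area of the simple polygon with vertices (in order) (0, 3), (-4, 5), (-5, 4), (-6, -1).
Area = 16

Shoelace formula: Area = (1/2) |Σ_i (x_i · y_{i+1} − x_{i+1} · y_i)| (indices mod n). Compute each cross term:
  (0)(5) − (-4)(3) = 12
  (-4)(4) − (-5)(5) = 9
  (-5)(-1) − (-6)(4) = 29
  (-6)(3) − (0)(-1) = -18
Sum = 32, so (signed) Area = 32/2 = 16, |Area| = 16.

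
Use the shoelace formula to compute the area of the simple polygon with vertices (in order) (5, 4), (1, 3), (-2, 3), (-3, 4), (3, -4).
Area = 53/2

Shoelace formula: Area = (1/2) |Σ_i (x_i · y_{i+1} − x_{i+1} · y_i)| (indices mod n). Compute each cross term:
  (5)(3) − (1)(4) = 11
  (1)(3) − (-2)(3) = 9
  (-2)(4) − (-3)(3) = 1
  (-3)(-4) − (3)(4) = 0
  (3)(4) − (5)(-4) = 32
Sum = 53, so (signed) Area = 53/2 = 53/2, |Area| = 53/2.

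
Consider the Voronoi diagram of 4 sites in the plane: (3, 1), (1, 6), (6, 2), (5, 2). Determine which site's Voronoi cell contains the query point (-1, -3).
Nearest site = (3, 1)

The Voronoi cell of site s contains exactly those query points closer to s than to any other site. Compute squared distances from q = (-1, -3) to each site:
  (3 − -1)² + (1 − -3)² = 32
  (5 − -1)² + (2 − -3)² = 61
  (6 − -1)² + (2 − -3)² = 74
  (1 − -1)² + (6 − -3)² = 85
Minimum is attained by (3, 1), so q lies in its Voronoi cell.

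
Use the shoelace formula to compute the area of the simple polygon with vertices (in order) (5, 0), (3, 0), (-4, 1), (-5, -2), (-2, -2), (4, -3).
Area = 51/2

Shoelace formula: Area = (1/2) |Σ_i (x_i · y_{i+1} − x_{i+1} · y_i)| (indices mod n). Compute each cross term:
  (5)(0) − (3)(0) = 0
  (3)(1) − (-4)(0) = 3
  (-4)(-2) − (-5)(1) = 13
  (-5)(-2) − (-2)(-2) = 6
  (-2)(-3) − (4)(-2) = 14
  (4)(0) − (5)(-3) = 15
Sum = 51, so (signed) Area = 51/2 = 51/2, |Area| = 51/2.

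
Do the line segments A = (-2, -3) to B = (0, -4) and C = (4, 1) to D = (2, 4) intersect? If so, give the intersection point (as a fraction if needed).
No (intersection of containing lines falls outside at least one segment)

Parametrize and solve: t = 13/2, s = -7/2. At least one of these is outside [0, 1], so the segments do not intersect.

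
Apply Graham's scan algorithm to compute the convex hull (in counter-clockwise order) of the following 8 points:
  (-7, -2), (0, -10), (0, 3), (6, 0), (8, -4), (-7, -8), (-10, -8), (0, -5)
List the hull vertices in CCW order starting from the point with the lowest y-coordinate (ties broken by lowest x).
Hull (CCW) = [(0, -10), (8, -4), (6, 0), (0, 3), (-7, -2), (-10, -8)]

Graham scan procedure:
  1. Find the pivot p₀ = point with lowest y (tie → lowest x): (0, -10).
  2. Sort the remaining points by polar angle around p₀.
  3. Walk through sorted points, maintaining a stack; pop the top while the last three entries make a non-left turn (cross product ≤ 0).
  4. Final stack is the convex hull in CCW order: (0, -10), (8, -4), (6, 0), (0, 3), (-7, -2), (-10, -8).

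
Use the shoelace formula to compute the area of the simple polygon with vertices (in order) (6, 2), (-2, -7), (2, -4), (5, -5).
Area = 17

Shoelace formula: Area = (1/2) |Σ_i (x_i · y_{i+1} − x_{i+1} · y_i)| (indices mod n). Compute each cross term:
  (6)(-7) − (-2)(2) = -38
  (-2)(-4) − (2)(-7) = 22
  (2)(-5) − (5)(-4) = 10
  (5)(2) − (6)(-5) = 40
Sum = 34, so (signed) Area = 34/2 = 17, |Area| = 17.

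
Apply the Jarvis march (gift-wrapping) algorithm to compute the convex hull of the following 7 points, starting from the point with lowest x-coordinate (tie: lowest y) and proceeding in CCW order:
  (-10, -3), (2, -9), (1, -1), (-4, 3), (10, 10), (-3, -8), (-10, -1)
Hull (CCW) = [(-10, -3), (-3, -8), (2, -9), (10, 10), (-4, 3), (-10, -1)]

Jarvis march: at each step, from the current hull vertex p, select the next vertex q as the point such that every other point lies strictly to the left of (or on) the directed line p → q. (Equivalently: for every other point r, the cross product (q − p) × (r − p) ≥ 0.)
Starting point (lowest x, tie lowest y): (-10, -3). Wrap until returning to start. Resulting hull: (-10, -3), (-3, -8), (2, -9), (10, 10), (-4, 3), (-10, -1).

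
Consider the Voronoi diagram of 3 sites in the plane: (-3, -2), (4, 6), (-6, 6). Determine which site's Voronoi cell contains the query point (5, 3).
Nearest site = (4, 6)

The Voronoi cell of site s contains exactly those query points closer to s than to any other site. Compute squared distances from q = (5, 3) to each site:
  (4 − 5)² + (6 − 3)² = 10
  (-3 − 5)² + (-2 − 3)² = 89
  (-6 − 5)² + (6 − 3)² = 130
Minimum is attained by (4, 6), so q lies in its Voronoi cell.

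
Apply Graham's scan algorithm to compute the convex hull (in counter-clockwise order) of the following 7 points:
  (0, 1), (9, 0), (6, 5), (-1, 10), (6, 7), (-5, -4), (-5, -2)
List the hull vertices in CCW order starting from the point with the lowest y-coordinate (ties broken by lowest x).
Hull (CCW) = [(-5, -4), (9, 0), (6, 7), (-1, 10), (-5, -2)]

Graham scan procedure:
  1. Find the pivot p₀ = point with lowest y (tie → lowest x): (-5, -4).
  2. Sort the remaining points by polar angle around p₀.
  3. Walk through sorted points, maintaining a stack; pop the top while the last three entries make a non-left turn (cross product ≤ 0).
  4. Final stack is the convex hull in CCW order: (-5, -4), (9, 0), (6, 7), (-1, 10), (-5, -2).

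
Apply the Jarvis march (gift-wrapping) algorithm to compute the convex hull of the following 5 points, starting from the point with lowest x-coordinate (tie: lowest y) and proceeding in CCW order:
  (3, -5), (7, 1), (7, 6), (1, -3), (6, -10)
Hull (CCW) = [(1, -3), (6, -10), (7, 1), (7, 6)]

Jarvis march: at each step, from the current hull vertex p, select the next vertex q as the point such that every other point lies strictly to the left of (or on) the directed line p → q. (Equivalently: for every other point r, the cross product (q − p) × (r − p) ≥ 0.)
Starting point (lowest x, tie lowest y): (1, -3). Wrap until returning to start. Resulting hull: (1, -3), (6, -10), (7, 1), (7, 6).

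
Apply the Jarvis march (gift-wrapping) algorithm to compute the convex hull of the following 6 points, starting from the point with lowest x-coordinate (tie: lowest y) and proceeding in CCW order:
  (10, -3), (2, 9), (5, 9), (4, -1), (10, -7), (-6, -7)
Hull (CCW) = [(-6, -7), (10, -7), (10, -3), (5, 9), (2, 9)]

Jarvis march: at each step, from the current hull vertex p, select the next vertex q as the point such that every other point lies strictly to the left of (or on) the directed line p → q. (Equivalently: for every other point r, the cross product (q − p) × (r − p) ≥ 0.)
Starting point (lowest x, tie lowest y): (-6, -7). Wrap until returning to start. Resulting hull: (-6, -7), (10, -7), (10, -3), (5, 9), (2, 9).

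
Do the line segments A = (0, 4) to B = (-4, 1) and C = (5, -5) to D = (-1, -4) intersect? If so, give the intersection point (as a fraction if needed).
No (intersection of containing lines falls outside at least one segment)

Parametrize and solve: t = 49/22, s = 51/22. At least one of these is outside [0, 1], so the segments do not intersect.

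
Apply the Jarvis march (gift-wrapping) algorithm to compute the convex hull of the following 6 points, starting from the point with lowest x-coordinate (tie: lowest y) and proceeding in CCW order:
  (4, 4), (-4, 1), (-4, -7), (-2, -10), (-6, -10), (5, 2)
Hull (CCW) = [(-6, -10), (-2, -10), (5, 2), (4, 4), (-4, 1)]

Jarvis march: at each step, from the current hull vertex p, select the next vertex q as the point such that every other point lies strictly to the left of (or on) the directed line p → q. (Equivalently: for every other point r, the cross product (q − p) × (r − p) ≥ 0.)
Starting point (lowest x, tie lowest y): (-6, -10). Wrap until returning to start. Resulting hull: (-6, -10), (-2, -10), (5, 2), (4, 4), (-4, 1).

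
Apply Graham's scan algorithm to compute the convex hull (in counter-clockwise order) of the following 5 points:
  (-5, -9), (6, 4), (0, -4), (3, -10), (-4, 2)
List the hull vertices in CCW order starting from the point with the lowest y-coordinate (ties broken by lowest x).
Hull (CCW) = [(3, -10), (6, 4), (-4, 2), (-5, -9)]

Graham scan procedure:
  1. Find the pivot p₀ = point with lowest y (tie → lowest x): (3, -10).
  2. Sort the remaining points by polar angle around p₀.
  3. Walk through sorted points, maintaining a stack; pop the top while the last three entries make a non-left turn (cross product ≤ 0).
  4. Final stack is the convex hull in CCW order: (3, -10), (6, 4), (-4, 2), (-5, -9).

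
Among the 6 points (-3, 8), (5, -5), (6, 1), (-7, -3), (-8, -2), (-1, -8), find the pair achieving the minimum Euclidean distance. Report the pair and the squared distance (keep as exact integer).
Pair = ((-7, -3), (-8, -2)); squared distance = 2

Compute all C(6, 2) = 15 pairwise squared distances (x_i − x_j)² + (y_i − y_j)². The minimum is 2, attained by the pair ((-7, -3), (-8, -2)).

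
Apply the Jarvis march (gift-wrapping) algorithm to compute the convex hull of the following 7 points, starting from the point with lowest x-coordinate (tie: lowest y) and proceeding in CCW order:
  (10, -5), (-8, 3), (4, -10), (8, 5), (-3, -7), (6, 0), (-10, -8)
Hull (CCW) = [(-10, -8), (4, -10), (10, -5), (8, 5), (-8, 3)]

Jarvis march: at each step, from the current hull vertex p, select the next vertex q as the point such that every other point lies strictly to the left of (or on) the directed line p → q. (Equivalently: for every other point r, the cross product (q − p) × (r − p) ≥ 0.)
Starting point (lowest x, tie lowest y): (-10, -8). Wrap until returning to start. Resulting hull: (-10, -8), (4, -10), (10, -5), (8, 5), (-8, 3).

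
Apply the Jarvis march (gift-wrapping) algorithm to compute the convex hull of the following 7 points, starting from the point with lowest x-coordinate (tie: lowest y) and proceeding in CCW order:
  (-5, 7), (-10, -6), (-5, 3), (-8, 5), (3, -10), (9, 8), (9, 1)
Hull (CCW) = [(-10, -6), (3, -10), (9, 1), (9, 8), (-5, 7), (-8, 5)]

Jarvis march: at each step, from the current hull vertex p, select the next vertex q as the point such that every other point lies strictly to the left of (or on) the directed line p → q. (Equivalently: for every other point r, the cross product (q − p) × (r − p) ≥ 0.)
Starting point (lowest x, tie lowest y): (-10, -6). Wrap until returning to start. Resulting hull: (-10, -6), (3, -10), (9, 1), (9, 8), (-5, 7), (-8, 5).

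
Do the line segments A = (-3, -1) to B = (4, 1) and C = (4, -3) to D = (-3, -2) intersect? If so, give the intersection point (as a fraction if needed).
No (intersection of containing lines falls outside at least one segment)

Parametrize and solve: t = -1/3, s = 4/3. At least one of these is outside [0, 1], so the segments do not intersect.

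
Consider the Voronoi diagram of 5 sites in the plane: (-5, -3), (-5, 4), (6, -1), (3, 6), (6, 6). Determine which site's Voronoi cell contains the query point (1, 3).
Nearest site = (3, 6)

The Voronoi cell of site s contains exactly those query points closer to s than to any other site. Compute squared distances from q = (1, 3) to each site:
  (3 − 1)² + (6 − 3)² = 13
  (6 − 1)² + (6 − 3)² = 34
  (-5 − 1)² + (4 − 3)² = 37
  (6 − 1)² + (-1 − 3)² = 41
  (-5 − 1)² + (-3 − 3)² = 72
Minimum is attained by (3, 6), so q lies in its Voronoi cell.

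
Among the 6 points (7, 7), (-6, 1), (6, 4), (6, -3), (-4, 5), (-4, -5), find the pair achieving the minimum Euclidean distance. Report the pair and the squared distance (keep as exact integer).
Pair = ((7, 7), (6, 4)); squared distance = 10

Compute all C(6, 2) = 15 pairwise squared distances (x_i − x_j)² + (y_i − y_j)². The minimum is 10, attained by the pair ((7, 7), (6, 4)).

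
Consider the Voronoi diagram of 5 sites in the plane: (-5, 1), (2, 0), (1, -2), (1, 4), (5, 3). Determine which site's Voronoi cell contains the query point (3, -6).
Nearest site = (1, -2)

The Voronoi cell of site s contains exactly those query points closer to s than to any other site. Compute squared distances from q = (3, -6) to each site:
  (1 − 3)² + (-2 − -6)² = 20
  (2 − 3)² + (0 − -6)² = 37
  (5 − 3)² + (3 − -6)² = 85
  (1 − 3)² + (4 − -6)² = 104
  (-5 − 3)² + (1 − -6)² = 113
Minimum is attained by (1, -2), so q lies in its Voronoi cell.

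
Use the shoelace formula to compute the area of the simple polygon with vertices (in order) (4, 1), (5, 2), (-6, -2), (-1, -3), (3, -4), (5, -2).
Area = 61/2

Shoelace formula: Area = (1/2) |Σ_i (x_i · y_{i+1} − x_{i+1} · y_i)| (indices mod n). Compute each cross term:
  (4)(2) − (5)(1) = 3
  (5)(-2) − (-6)(2) = 2
  (-6)(-3) − (-1)(-2) = 16
  (-1)(-4) − (3)(-3) = 13
  (3)(-2) − (5)(-4) = 14
  (5)(1) − (4)(-2) = 13
Sum = 61, so (signed) Area = 61/2 = 61/2, |Area| = 61/2.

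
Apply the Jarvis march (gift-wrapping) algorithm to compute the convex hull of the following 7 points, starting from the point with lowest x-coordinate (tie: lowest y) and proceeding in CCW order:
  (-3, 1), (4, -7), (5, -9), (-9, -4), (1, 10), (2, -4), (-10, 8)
Hull (CCW) = [(-10, 8), (-9, -4), (5, -9), (1, 10)]

Jarvis march: at each step, from the current hull vertex p, select the next vertex q as the point such that every other point lies strictly to the left of (or on) the directed line p → q. (Equivalently: for every other point r, the cross product (q − p) × (r − p) ≥ 0.)
Starting point (lowest x, tie lowest y): (-10, 8). Wrap until returning to start. Resulting hull: (-10, 8), (-9, -4), (5, -9), (1, 10).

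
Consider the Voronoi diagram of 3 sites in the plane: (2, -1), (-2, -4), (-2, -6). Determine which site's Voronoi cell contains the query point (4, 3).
Nearest site = (2, -1)

The Voronoi cell of site s contains exactly those query points closer to s than to any other site. Compute squared distances from q = (4, 3) to each site:
  (2 − 4)² + (-1 − 3)² = 20
  (-2 − 4)² + (-4 − 3)² = 85
  (-2 − 4)² + (-6 − 3)² = 117
Minimum is attained by (2, -1), so q lies in its Voronoi cell.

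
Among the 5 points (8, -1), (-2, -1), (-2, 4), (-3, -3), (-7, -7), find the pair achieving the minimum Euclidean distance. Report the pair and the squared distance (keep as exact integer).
Pair = ((-2, -1), (-3, -3)); squared distance = 5

Compute all C(5, 2) = 10 pairwise squared distances (x_i − x_j)² + (y_i − y_j)². The minimum is 5, attained by the pair ((-2, -1), (-3, -3)).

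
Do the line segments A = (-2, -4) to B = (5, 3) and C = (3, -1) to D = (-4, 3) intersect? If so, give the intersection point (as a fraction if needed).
Yes; intersection at (19/11, -3/11) (t = 41/77 on AB, s = 2/11 on CD)

Parametrize AB as A + t(B − A) = (-2 + 7 t, -4 + 7 t) and CD as C + s(D − C) = (3 + -7 s, -1 + 4 s). Solve the linear system for (t, s). Determinant = -77 ≠ 0, so a unique intersection of the containing lines exists. Solution: t = 41/77, s = 2/11 — both in [0, 1], so the segments cross. Intersection point: (19/11, -3/11).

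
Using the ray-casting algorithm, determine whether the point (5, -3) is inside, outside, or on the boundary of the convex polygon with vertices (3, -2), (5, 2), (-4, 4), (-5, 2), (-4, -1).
The point (5, -3) lies strictly outside the polygon

Cast a horizontal ray to the right from the query point and count how many polygon edges it crosses (each edge strictly once or zero times, handled with the usual half-open convention). 
Parity of crossings → even ⇒ outside.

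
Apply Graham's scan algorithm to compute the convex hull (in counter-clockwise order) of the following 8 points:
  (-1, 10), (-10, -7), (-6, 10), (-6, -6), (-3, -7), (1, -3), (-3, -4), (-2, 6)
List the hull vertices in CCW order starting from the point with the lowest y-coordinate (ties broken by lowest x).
Hull (CCW) = [(-10, -7), (-3, -7), (1, -3), (-1, 10), (-6, 10)]

Graham scan procedure:
  1. Find the pivot p₀ = point with lowest y (tie → lowest x): (-10, -7).
  2. Sort the remaining points by polar angle around p₀.
  3. Walk through sorted points, maintaining a stack; pop the top while the last three entries make a non-left turn (cross product ≤ 0).
  4. Final stack is the convex hull in CCW order: (-10, -7), (-3, -7), (1, -3), (-1, 10), (-6, 10).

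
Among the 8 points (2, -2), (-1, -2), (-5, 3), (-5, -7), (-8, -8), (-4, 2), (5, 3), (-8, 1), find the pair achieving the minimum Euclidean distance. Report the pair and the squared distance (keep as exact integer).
Pair = ((-5, 3), (-4, 2)); squared distance = 2

Compute all C(8, 2) = 28 pairwise squared distances (x_i − x_j)² + (y_i − y_j)². The minimum is 2, attained by the pair ((-5, 3), (-4, 2)).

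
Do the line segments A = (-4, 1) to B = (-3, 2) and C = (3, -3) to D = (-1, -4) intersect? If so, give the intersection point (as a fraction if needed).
No (intersection of containing lines falls outside at least one segment)

Parametrize and solve: t = -23/3, s = 11/3. At least one of these is outside [0, 1], so the segments do not intersect.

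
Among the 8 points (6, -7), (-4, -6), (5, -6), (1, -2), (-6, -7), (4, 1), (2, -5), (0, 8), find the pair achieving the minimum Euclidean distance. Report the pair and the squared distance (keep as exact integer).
Pair = ((6, -7), (5, -6)); squared distance = 2

Compute all C(8, 2) = 28 pairwise squared distances (x_i − x_j)² + (y_i − y_j)². The minimum is 2, attained by the pair ((6, -7), (5, -6)).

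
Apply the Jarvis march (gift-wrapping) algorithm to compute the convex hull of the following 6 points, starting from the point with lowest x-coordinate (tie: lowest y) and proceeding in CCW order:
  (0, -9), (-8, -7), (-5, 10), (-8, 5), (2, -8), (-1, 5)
Hull (CCW) = [(-8, -7), (0, -9), (2, -8), (-1, 5), (-5, 10), (-8, 5)]

Jarvis march: at each step, from the current hull vertex p, select the next vertex q as the point such that every other point lies strictly to the left of (or on) the directed line p → q. (Equivalently: for every other point r, the cross product (q − p) × (r − p) ≥ 0.)
Starting point (lowest x, tie lowest y): (-8, -7). Wrap until returning to start. Resulting hull: (-8, -7), (0, -9), (2, -8), (-1, 5), (-5, 10), (-8, 5).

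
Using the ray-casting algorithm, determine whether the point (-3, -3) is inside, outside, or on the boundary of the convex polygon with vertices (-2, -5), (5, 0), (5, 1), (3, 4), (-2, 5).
The point (-3, -3) lies strictly outside the polygon

Cast a horizontal ray to the right from the query point and count how many polygon edges it crosses (each edge strictly once or zero times, handled with the usual half-open convention). 
Parity of crossings → even ⇒ outside.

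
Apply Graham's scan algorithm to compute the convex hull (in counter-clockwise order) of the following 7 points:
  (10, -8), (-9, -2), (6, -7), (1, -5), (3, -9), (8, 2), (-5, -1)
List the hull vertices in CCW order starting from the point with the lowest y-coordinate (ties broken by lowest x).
Hull (CCW) = [(3, -9), (10, -8), (8, 2), (-5, -1), (-9, -2)]

Graham scan procedure:
  1. Find the pivot p₀ = point with lowest y (tie → lowest x): (3, -9).
  2. Sort the remaining points by polar angle around p₀.
  3. Walk through sorted points, maintaining a stack; pop the top while the last three entries make a non-left turn (cross product ≤ 0).
  4. Final stack is the convex hull in CCW order: (3, -9), (10, -8), (8, 2), (-5, -1), (-9, -2).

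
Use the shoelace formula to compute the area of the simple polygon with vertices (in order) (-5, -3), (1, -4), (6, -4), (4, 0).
Area = 47/2

Shoelace formula: Area = (1/2) |Σ_i (x_i · y_{i+1} − x_{i+1} · y_i)| (indices mod n). Compute each cross term:
  (-5)(-4) − (1)(-3) = 23
  (1)(-4) − (6)(-4) = 20
  (6)(0) − (4)(-4) = 16
  (4)(-3) − (-5)(0) = -12
Sum = 47, so (signed) Area = 47/2 = 47/2, |Area| = 47/2.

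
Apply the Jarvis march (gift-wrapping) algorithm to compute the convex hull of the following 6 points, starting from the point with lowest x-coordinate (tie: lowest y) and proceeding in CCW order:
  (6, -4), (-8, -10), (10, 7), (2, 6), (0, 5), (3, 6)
Hull (CCW) = [(-8, -10), (6, -4), (10, 7), (2, 6), (0, 5)]

Jarvis march: at each step, from the current hull vertex p, select the next vertex q as the point such that every other point lies strictly to the left of (or on) the directed line p → q. (Equivalently: for every other point r, the cross product (q − p) × (r − p) ≥ 0.)
Starting point (lowest x, tie lowest y): (-8, -10). Wrap until returning to start. Resulting hull: (-8, -10), (6, -4), (10, 7), (2, 6), (0, 5).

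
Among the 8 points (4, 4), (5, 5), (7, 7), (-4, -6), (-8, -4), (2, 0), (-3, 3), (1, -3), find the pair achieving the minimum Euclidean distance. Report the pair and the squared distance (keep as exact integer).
Pair = ((4, 4), (5, 5)); squared distance = 2

Compute all C(8, 2) = 28 pairwise squared distances (x_i − x_j)² + (y_i − y_j)². The minimum is 2, attained by the pair ((4, 4), (5, 5)).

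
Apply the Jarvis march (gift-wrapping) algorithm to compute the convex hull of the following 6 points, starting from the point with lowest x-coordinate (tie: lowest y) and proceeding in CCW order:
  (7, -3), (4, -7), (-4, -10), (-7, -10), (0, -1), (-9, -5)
Hull (CCW) = [(-9, -5), (-7, -10), (-4, -10), (4, -7), (7, -3), (0, -1)]

Jarvis march: at each step, from the current hull vertex p, select the next vertex q as the point such that every other point lies strictly to the left of (or on) the directed line p → q. (Equivalently: for every other point r, the cross product (q − p) × (r − p) ≥ 0.)
Starting point (lowest x, tie lowest y): (-9, -5). Wrap until returning to start. Resulting hull: (-9, -5), (-7, -10), (-4, -10), (4, -7), (7, -3), (0, -1).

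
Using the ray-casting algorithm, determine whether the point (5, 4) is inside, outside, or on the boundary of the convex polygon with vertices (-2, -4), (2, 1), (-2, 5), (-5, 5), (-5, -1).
The point (5, 4) lies strictly outside the polygon

Cast a horizontal ray to the right from the query point and count how many polygon edges it crosses (each edge strictly once or zero times, handled with the usual half-open convention). 
Parity of crossings → even ⇒ outside.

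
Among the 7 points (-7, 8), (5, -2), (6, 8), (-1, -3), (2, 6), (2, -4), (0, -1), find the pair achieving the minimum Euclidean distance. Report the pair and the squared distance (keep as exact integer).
Pair = ((-1, -3), (0, -1)); squared distance = 5

Compute all C(7, 2) = 21 pairwise squared distances (x_i − x_j)² + (y_i − y_j)². The minimum is 5, attained by the pair ((-1, -3), (0, -1)).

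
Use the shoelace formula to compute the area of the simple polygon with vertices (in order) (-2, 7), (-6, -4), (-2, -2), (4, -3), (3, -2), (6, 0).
Area = 123/2

Shoelace formula: Area = (1/2) |Σ_i (x_i · y_{i+1} − x_{i+1} · y_i)| (indices mod n). Compute each cross term:
  (-2)(-4) − (-6)(7) = 50
  (-6)(-2) − (-2)(-4) = 4
  (-2)(-3) − (4)(-2) = 14
  (4)(-2) − (3)(-3) = 1
  (3)(0) − (6)(-2) = 12
  (6)(7) − (-2)(0) = 42
Sum = 123, so (signed) Area = 123/2 = 123/2, |Area| = 123/2.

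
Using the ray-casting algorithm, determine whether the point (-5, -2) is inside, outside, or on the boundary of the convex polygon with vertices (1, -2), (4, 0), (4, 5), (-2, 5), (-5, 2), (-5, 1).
The point (-5, -2) lies strictly outside the polygon

Cast a horizontal ray to the right from the query point and count how many polygon edges it crosses (each edge strictly once or zero times, handled with the usual half-open convention). 
Parity of crossings → even ⇒ outside.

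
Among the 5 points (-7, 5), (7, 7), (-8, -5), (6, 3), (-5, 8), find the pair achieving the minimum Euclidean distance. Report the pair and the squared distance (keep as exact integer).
Pair = ((-7, 5), (-5, 8)); squared distance = 13

Compute all C(5, 2) = 10 pairwise squared distances (x_i − x_j)² + (y_i − y_j)². The minimum is 13, attained by the pair ((-7, 5), (-5, 8)).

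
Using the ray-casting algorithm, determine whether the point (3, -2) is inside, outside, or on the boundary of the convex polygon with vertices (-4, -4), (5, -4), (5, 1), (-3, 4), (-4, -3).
The point (3, -2) lies strictly inside the polygon

Cast a horizontal ray to the right from the query point and count how many polygon edges it crosses (each edge strictly once or zero times, handled with the usual half-open convention). 
Parity of crossings → odd ⇒ inside.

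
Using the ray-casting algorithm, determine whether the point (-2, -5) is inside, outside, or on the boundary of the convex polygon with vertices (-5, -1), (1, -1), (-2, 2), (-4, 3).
The point (-2, -5) lies strictly outside the polygon

Cast a horizontal ray to the right from the query point and count how many polygon edges it crosses (each edge strictly once or zero times, handled with the usual half-open convention). 
Parity of crossings → even ⇒ outside.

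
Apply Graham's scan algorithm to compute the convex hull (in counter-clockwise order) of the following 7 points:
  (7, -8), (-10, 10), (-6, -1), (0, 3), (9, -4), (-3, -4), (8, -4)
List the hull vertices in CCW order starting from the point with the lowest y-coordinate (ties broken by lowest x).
Hull (CCW) = [(7, -8), (9, -4), (0, 3), (-10, 10), (-6, -1), (-3, -4)]

Graham scan procedure:
  1. Find the pivot p₀ = point with lowest y (tie → lowest x): (7, -8).
  2. Sort the remaining points by polar angle around p₀.
  3. Walk through sorted points, maintaining a stack; pop the top while the last three entries make a non-left turn (cross product ≤ 0).
  4. Final stack is the convex hull in CCW order: (7, -8), (9, -4), (0, 3), (-10, 10), (-6, -1), (-3, -4).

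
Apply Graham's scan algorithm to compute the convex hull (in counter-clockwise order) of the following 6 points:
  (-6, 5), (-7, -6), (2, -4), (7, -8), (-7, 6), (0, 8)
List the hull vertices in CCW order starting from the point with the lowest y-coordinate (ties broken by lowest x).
Hull (CCW) = [(7, -8), (0, 8), (-7, 6), (-7, -6)]

Graham scan procedure:
  1. Find the pivot p₀ = point with lowest y (tie → lowest x): (7, -8).
  2. Sort the remaining points by polar angle around p₀.
  3. Walk through sorted points, maintaining a stack; pop the top while the last three entries make a non-left turn (cross product ≤ 0).
  4. Final stack is the convex hull in CCW order: (7, -8), (0, 8), (-7, 6), (-7, -6).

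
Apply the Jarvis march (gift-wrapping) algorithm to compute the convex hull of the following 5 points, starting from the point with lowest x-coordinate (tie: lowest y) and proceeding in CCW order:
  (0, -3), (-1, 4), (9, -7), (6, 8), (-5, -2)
Hull (CCW) = [(-5, -2), (9, -7), (6, 8), (-1, 4)]

Jarvis march: at each step, from the current hull vertex p, select the next vertex q as the point such that every other point lies strictly to the left of (or on) the directed line p → q. (Equivalently: for every other point r, the cross product (q − p) × (r − p) ≥ 0.)
Starting point (lowest x, tie lowest y): (-5, -2). Wrap until returning to start. Resulting hull: (-5, -2), (9, -7), (6, 8), (-1, 4).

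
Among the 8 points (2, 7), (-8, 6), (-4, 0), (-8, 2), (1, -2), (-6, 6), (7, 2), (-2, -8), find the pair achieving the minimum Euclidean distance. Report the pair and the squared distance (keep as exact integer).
Pair = ((-8, 6), (-6, 6)); squared distance = 4

Compute all C(8, 2) = 28 pairwise squared distances (x_i − x_j)² + (y_i − y_j)². The minimum is 4, attained by the pair ((-8, 6), (-6, 6)).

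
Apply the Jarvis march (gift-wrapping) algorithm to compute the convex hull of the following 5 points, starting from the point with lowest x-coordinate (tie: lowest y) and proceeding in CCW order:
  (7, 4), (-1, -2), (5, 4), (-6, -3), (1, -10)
Hull (CCW) = [(-6, -3), (1, -10), (7, 4), (5, 4)]

Jarvis march: at each step, from the current hull vertex p, select the next vertex q as the point such that every other point lies strictly to the left of (or on) the directed line p → q. (Equivalently: for every other point r, the cross product (q − p) × (r − p) ≥ 0.)
Starting point (lowest x, tie lowest y): (-6, -3). Wrap until returning to start. Resulting hull: (-6, -3), (1, -10), (7, 4), (5, 4).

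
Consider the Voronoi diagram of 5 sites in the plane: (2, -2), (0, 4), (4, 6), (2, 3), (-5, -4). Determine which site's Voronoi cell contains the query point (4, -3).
Nearest site = (2, -2)

The Voronoi cell of site s contains exactly those query points closer to s than to any other site. Compute squared distances from q = (4, -3) to each site:
  (2 − 4)² + (-2 − -3)² = 5
  (2 − 4)² + (3 − -3)² = 40
  (0 − 4)² + (4 − -3)² = 65
  (4 − 4)² + (6 − -3)² = 81
  (-5 − 4)² + (-4 − -3)² = 82
Minimum is attained by (2, -2), so q lies in its Voronoi cell.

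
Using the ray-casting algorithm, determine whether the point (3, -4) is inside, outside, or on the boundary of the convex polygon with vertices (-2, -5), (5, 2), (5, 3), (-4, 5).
The point (3, -4) lies strictly outside the polygon

Cast a horizontal ray to the right from the query point and count how many polygon edges it crosses (each edge strictly once or zero times, handled with the usual half-open convention). 
Parity of crossings → even ⇒ outside.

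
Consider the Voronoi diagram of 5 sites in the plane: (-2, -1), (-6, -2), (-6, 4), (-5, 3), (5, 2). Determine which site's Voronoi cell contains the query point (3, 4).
Nearest site = (5, 2)

The Voronoi cell of site s contains exactly those query points closer to s than to any other site. Compute squared distances from q = (3, 4) to each site:
  (5 − 3)² + (2 − 4)² = 8
  (-2 − 3)² + (-1 − 4)² = 50
  (-5 − 3)² + (3 − 4)² = 65
  (-6 − 3)² + (4 − 4)² = 81
  (-6 − 3)² + (-2 − 4)² = 117
Minimum is attained by (5, 2), so q lies in its Voronoi cell.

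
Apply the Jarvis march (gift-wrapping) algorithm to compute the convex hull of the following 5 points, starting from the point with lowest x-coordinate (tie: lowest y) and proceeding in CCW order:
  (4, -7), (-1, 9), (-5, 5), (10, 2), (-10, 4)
Hull (CCW) = [(-10, 4), (4, -7), (10, 2), (-1, 9)]

Jarvis march: at each step, from the current hull vertex p, select the next vertex q as the point such that every other point lies strictly to the left of (or on) the directed line p → q. (Equivalently: for every other point r, the cross product (q − p) × (r − p) ≥ 0.)
Starting point (lowest x, tie lowest y): (-10, 4). Wrap until returning to start. Resulting hull: (-10, 4), (4, -7), (10, 2), (-1, 9).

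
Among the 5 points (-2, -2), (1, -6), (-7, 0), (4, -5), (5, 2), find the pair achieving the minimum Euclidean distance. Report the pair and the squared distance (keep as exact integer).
Pair = ((1, -6), (4, -5)); squared distance = 10

Compute all C(5, 2) = 10 pairwise squared distances (x_i − x_j)² + (y_i − y_j)². The minimum is 10, attained by the pair ((1, -6), (4, -5)).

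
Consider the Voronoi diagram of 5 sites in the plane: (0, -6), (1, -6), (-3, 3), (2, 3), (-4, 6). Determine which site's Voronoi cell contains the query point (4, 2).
Nearest site = (2, 3)

The Voronoi cell of site s contains exactly those query points closer to s than to any other site. Compute squared distances from q = (4, 2) to each site:
  (2 − 4)² + (3 − 2)² = 5
  (-3 − 4)² + (3 − 2)² = 50
  (1 − 4)² + (-6 − 2)² = 73
  (-4 − 4)² + (6 − 2)² = 80
  (0 − 4)² + (-6 − 2)² = 80
Minimum is attained by (2, 3), so q lies in its Voronoi cell.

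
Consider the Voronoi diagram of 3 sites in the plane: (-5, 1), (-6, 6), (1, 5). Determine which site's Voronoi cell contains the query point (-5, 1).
Nearest site = (-5, 1)

The Voronoi cell of site s contains exactly those query points closer to s than to any other site. Compute squared distances from q = (-5, 1) to each site:
  (-5 − -5)² + (1 − 1)² = 0
  (-6 − -5)² + (6 − 1)² = 26
  (1 − -5)² + (5 − 1)² = 52
Minimum is attained by (-5, 1), so q lies in its Voronoi cell.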